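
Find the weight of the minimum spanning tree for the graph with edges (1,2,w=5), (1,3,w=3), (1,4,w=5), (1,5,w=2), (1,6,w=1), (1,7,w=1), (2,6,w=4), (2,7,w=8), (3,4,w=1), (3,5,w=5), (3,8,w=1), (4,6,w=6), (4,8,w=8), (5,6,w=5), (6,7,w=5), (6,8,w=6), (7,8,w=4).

Apply Kruskal's algorithm (sort edges by weight, add if no cycle):

Sorted edges by weight:
  (1,6) w=1
  (1,7) w=1
  (3,8) w=1
  (3,4) w=1
  (1,5) w=2
  (1,3) w=3
  (2,6) w=4
  (7,8) w=4
  (1,2) w=5
  (1,4) w=5
  (3,5) w=5
  (5,6) w=5
  (6,7) w=5
  (4,6) w=6
  (6,8) w=6
  (2,7) w=8
  (4,8) w=8

Add edge (1,6) w=1 -- no cycle. Running total: 1
Add edge (1,7) w=1 -- no cycle. Running total: 2
Add edge (3,8) w=1 -- no cycle. Running total: 3
Add edge (3,4) w=1 -- no cycle. Running total: 4
Add edge (1,5) w=2 -- no cycle. Running total: 6
Add edge (1,3) w=3 -- no cycle. Running total: 9
Add edge (2,6) w=4 -- no cycle. Running total: 13

MST edges: (1,6,w=1), (1,7,w=1), (3,8,w=1), (3,4,w=1), (1,5,w=2), (1,3,w=3), (2,6,w=4)
Total MST weight: 1 + 1 + 1 + 1 + 2 + 3 + 4 = 13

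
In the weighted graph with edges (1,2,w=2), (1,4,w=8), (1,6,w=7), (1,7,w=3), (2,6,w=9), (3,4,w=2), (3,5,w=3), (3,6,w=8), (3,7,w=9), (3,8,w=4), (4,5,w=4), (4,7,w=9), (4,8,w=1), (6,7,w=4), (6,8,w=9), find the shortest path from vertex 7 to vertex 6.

Step 1: Build adjacency list with weights:
  1: 2(w=2), 4(w=8), 6(w=7), 7(w=3)
  2: 1(w=2), 6(w=9)
  3: 4(w=2), 5(w=3), 6(w=8), 7(w=9), 8(w=4)
  4: 1(w=8), 3(w=2), 5(w=4), 7(w=9), 8(w=1)
  5: 3(w=3), 4(w=4)
  6: 1(w=7), 2(w=9), 3(w=8), 7(w=4), 8(w=9)
  7: 1(w=3), 3(w=9), 4(w=9), 6(w=4)
  8: 3(w=4), 4(w=1), 6(w=9)

Step 2: Apply Dijkstra's algorithm from vertex 7:
  Visit vertex 7 (distance=0)
    Update dist[1] = 3
    Update dist[3] = 9
    Update dist[4] = 9
    Update dist[6] = 4
  Visit vertex 1 (distance=3)
    Update dist[2] = 5
  Visit vertex 6 (distance=4)
    Update dist[8] = 13

Step 3: Shortest path: 7 -> 6
Total weight: 4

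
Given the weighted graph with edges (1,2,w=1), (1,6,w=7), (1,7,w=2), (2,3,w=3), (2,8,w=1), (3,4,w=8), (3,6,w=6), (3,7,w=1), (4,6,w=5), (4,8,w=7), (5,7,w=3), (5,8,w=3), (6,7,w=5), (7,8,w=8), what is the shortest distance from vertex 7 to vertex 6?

Step 1: Build adjacency list with weights:
  1: 2(w=1), 6(w=7), 7(w=2)
  2: 1(w=1), 3(w=3), 8(w=1)
  3: 2(w=3), 4(w=8), 6(w=6), 7(w=1)
  4: 3(w=8), 6(w=5), 8(w=7)
  5: 7(w=3), 8(w=3)
  6: 1(w=7), 3(w=6), 4(w=5), 7(w=5)
  7: 1(w=2), 3(w=1), 5(w=3), 6(w=5), 8(w=8)
  8: 2(w=1), 4(w=7), 5(w=3), 7(w=8)

Step 2: Apply Dijkstra's algorithm from vertex 7:
  Visit vertex 7 (distance=0)
    Update dist[1] = 2
    Update dist[3] = 1
    Update dist[5] = 3
    Update dist[6] = 5
    Update dist[8] = 8
  Visit vertex 3 (distance=1)
    Update dist[2] = 4
    Update dist[4] = 9
  Visit vertex 1 (distance=2)
    Update dist[2] = 3
  Visit vertex 2 (distance=3)
    Update dist[8] = 4
  Visit vertex 5 (distance=3)
  Visit vertex 8 (distance=4)
  Visit vertex 6 (distance=5)

Step 3: Shortest path: 7 -> 6
Total weight: 5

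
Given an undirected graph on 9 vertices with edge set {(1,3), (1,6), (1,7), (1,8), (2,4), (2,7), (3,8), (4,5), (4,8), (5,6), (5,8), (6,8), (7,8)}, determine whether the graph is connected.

Step 1: Build adjacency list from edges:
  1: 3, 6, 7, 8
  2: 4, 7
  3: 1, 8
  4: 2, 5, 8
  5: 4, 6, 8
  6: 1, 5, 8
  7: 1, 2, 8
  8: 1, 3, 4, 5, 6, 7
  9: (none)

Step 2: Run BFS/DFS from vertex 1:
  Visited: {1, 3, 6, 7, 8, 5, 2, 4}
  Reached 8 of 9 vertices

Step 3: Only 8 of 9 vertices reached. Graph is disconnected.
Connected components: {1, 2, 3, 4, 5, 6, 7, 8}, {9}
Answer: No, the graph is not connected (2 components).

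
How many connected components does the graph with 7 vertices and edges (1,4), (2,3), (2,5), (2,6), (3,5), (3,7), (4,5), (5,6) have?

Step 1: Build adjacency list from edges:
  1: 4
  2: 3, 5, 6
  3: 2, 5, 7
  4: 1, 5
  5: 2, 3, 4, 6
  6: 2, 5
  7: 3

Step 2: Run BFS/DFS from vertex 1:
  Visited: {1, 4, 5, 2, 3, 6, 7}
  Reached 7 of 7 vertices

Step 3: All 7 vertices reached from vertex 1, so the graph is connected.
Number of connected components: 1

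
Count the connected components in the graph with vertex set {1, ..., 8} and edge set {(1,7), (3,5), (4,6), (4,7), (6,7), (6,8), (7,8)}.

Step 1: Build adjacency list from edges:
  1: 7
  2: (none)
  3: 5
  4: 6, 7
  5: 3
  6: 4, 7, 8
  7: 1, 4, 6, 8
  8: 6, 7

Step 2: Run BFS/DFS from vertex 1:
  Visited: {1, 7, 4, 6, 8}
  Reached 5 of 8 vertices

Step 3: Only 5 of 8 vertices reached. Graph is disconnected.
Connected components: {1, 4, 6, 7, 8}, {2}, {3, 5}
Number of connected components: 3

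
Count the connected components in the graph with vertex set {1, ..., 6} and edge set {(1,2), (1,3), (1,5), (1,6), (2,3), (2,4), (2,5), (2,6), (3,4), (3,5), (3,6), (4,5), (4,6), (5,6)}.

Step 1: Build adjacency list from edges:
  1: 2, 3, 5, 6
  2: 1, 3, 4, 5, 6
  3: 1, 2, 4, 5, 6
  4: 2, 3, 5, 6
  5: 1, 2, 3, 4, 6
  6: 1, 2, 3, 4, 5

Step 2: Run BFS/DFS from vertex 1:
  Visited: {1, 2, 3, 5, 6, 4}
  Reached 6 of 6 vertices

Step 3: All 6 vertices reached from vertex 1, so the graph is connected.
Number of connected components: 1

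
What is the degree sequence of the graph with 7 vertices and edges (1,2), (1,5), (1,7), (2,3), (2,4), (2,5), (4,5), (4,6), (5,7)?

Step 1: Count edges incident to each vertex:
  deg(1) = 3 (neighbors: 2, 5, 7)
  deg(2) = 4 (neighbors: 1, 3, 4, 5)
  deg(3) = 1 (neighbors: 2)
  deg(4) = 3 (neighbors: 2, 5, 6)
  deg(5) = 4 (neighbors: 1, 2, 4, 7)
  deg(6) = 1 (neighbors: 4)
  deg(7) = 2 (neighbors: 1, 5)

Step 2: Sort degrees in non-increasing order:
  Degrees: [3, 4, 1, 3, 4, 1, 2] -> sorted: [4, 4, 3, 3, 2, 1, 1]

Degree sequence: [4, 4, 3, 3, 2, 1, 1]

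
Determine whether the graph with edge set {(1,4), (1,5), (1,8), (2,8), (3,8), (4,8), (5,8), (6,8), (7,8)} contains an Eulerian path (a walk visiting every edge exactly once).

Step 1: Find the degree of each vertex:
  deg(1) = 3
  deg(2) = 1
  deg(3) = 1
  deg(4) = 2
  deg(5) = 2
  deg(6) = 1
  deg(7) = 1
  deg(8) = 7

Step 2: Count vertices with odd degree:
  Odd-degree vertices: 1, 2, 3, 6, 7, 8 (6 total)

Step 3: Apply Euler's theorem:
  - Eulerian circuit exists iff graph is connected and all vertices have even degree
  - Eulerian path exists iff graph is connected and has 0 or 2 odd-degree vertices

Graph has 6 odd-degree vertices (need 0 or 2).
Neither Eulerian path nor Eulerian circuit exists.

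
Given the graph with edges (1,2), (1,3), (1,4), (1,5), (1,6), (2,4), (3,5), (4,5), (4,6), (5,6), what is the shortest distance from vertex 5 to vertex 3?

Step 1: Build adjacency list:
  1: 2, 3, 4, 5, 6
  2: 1, 4
  3: 1, 5
  4: 1, 2, 5, 6
  5: 1, 3, 4, 6
  6: 1, 4, 5

Step 2: BFS from vertex 5 to find shortest path to 3:
  vertex 1 reached at distance 1
  vertex 3 reached at distance 1

Step 3: Shortest path: 5 -> 3
Path length: 1 edge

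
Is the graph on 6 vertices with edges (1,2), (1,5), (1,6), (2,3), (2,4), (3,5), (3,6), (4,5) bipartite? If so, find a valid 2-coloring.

Step 1: Attempt 2-coloring using BFS:
  Start at vertex 1, assign color 0
  Color vertex 2 with color 1 (neighbor of 1)
  Color vertex 5 with color 1 (neighbor of 1)
  Color vertex 6 with color 1 (neighbor of 1)
  Color vertex 3 with color 0 (neighbor of 2)
  Color vertex 4 with color 0 (neighbor of 2)

Step 2: 2-coloring succeeded. No conflicts found.
  Set A (color 0): {1, 3, 4}
  Set B (color 1): {2, 5, 6}

The graph is bipartite with partition {1, 3, 4}, {2, 5, 6}.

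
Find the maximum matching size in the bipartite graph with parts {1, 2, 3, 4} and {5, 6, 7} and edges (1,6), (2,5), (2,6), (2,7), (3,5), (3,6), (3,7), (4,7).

Step 1: List the neighbors of each left vertex:
  1: 6
  2: 5, 6, 7
  3: 5, 6, 7
  4: 7

Step 2: Greedily match left vertices, then look for augmenting paths:
  Match 1 -- 6
  Match 2 -- 5
  Match 3 -- 7
  No augmenting path remains.

Step 3: Verify this is maximum:
  Matching size 3 = min(|L|, |R|) = min(4, 3), which is an upper bound, so this matching is maximum.

Maximum matching: {(1,6), (2,5), (3,7)}
Size: 3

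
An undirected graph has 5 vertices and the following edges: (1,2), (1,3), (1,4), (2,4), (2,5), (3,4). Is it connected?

Step 1: Build adjacency list from edges:
  1: 2, 3, 4
  2: 1, 4, 5
  3: 1, 4
  4: 1, 2, 3
  5: 2

Step 2: Run BFS/DFS from vertex 1:
  Visited: {1, 2, 3, 4, 5}
  Reached 5 of 5 vertices

Step 3: All 5 vertices reached from vertex 1, so the graph is connected.
Answer: Yes, the graph is connected.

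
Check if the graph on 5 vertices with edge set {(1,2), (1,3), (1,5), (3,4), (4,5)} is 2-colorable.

Step 1: Attempt 2-coloring using BFS:
  Start at vertex 1, assign color 0
  Color vertex 2 with color 1 (neighbor of 1)
  Color vertex 3 with color 1 (neighbor of 1)
  Color vertex 5 with color 1 (neighbor of 1)
  Color vertex 4 with color 0 (neighbor of 3)

Step 2: 2-coloring succeeded. No conflicts found.
  Set A (color 0): {1, 4}
  Set B (color 1): {2, 3, 5}

The graph is bipartite with partition {1, 4}, {2, 3, 5}.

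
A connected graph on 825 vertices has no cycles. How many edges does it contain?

A tree on n vertices always has exactly n - 1 edges.
For n = 825: edges = 825 - 1 = 824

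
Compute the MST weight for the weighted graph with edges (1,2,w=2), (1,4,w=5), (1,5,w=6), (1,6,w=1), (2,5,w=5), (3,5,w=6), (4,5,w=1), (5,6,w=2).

Apply Kruskal's algorithm (sort edges by weight, add if no cycle):

Sorted edges by weight:
  (1,6) w=1
  (4,5) w=1
  (1,2) w=2
  (5,6) w=2
  (1,4) w=5
  (2,5) w=5
  (1,5) w=6
  (3,5) w=6

Add edge (1,6) w=1 -- no cycle. Running total: 1
Add edge (4,5) w=1 -- no cycle. Running total: 2
Add edge (1,2) w=2 -- no cycle. Running total: 4
Add edge (5,6) w=2 -- no cycle. Running total: 6
Skip edge (1,4) w=5 -- would create cycle
Skip edge (2,5) w=5 -- would create cycle
Skip edge (1,5) w=6 -- would create cycle
Add edge (3,5) w=6 -- no cycle. Running total: 12

MST edges: (1,6,w=1), (4,5,w=1), (1,2,w=2), (5,6,w=2), (3,5,w=6)
Total MST weight: 1 + 1 + 2 + 2 + 6 = 12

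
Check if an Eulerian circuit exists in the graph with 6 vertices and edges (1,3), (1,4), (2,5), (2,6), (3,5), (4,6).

Step 1: Find the degree of each vertex:
  deg(1) = 2
  deg(2) = 2
  deg(3) = 2
  deg(4) = 2
  deg(5) = 2
  deg(6) = 2

Step 2: Count vertices with odd degree:
  All vertices have even degree (0 odd-degree vertices)

Step 3: Apply Euler's theorem:
  - Eulerian circuit exists iff graph is connected and all vertices have even degree
  - Eulerian path exists iff graph is connected and has 0 or 2 odd-degree vertices

Graph is connected with 0 odd-degree vertices.
Both Eulerian circuit and Eulerian path exist.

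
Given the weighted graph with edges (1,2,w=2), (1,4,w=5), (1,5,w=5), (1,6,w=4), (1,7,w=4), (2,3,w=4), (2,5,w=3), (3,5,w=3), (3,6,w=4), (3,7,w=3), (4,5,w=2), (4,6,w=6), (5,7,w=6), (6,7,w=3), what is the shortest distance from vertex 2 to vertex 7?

Step 1: Build adjacency list with weights:
  1: 2(w=2), 4(w=5), 5(w=5), 6(w=4), 7(w=4)
  2: 1(w=2), 3(w=4), 5(w=3)
  3: 2(w=4), 5(w=3), 6(w=4), 7(w=3)
  4: 1(w=5), 5(w=2), 6(w=6)
  5: 1(w=5), 2(w=3), 3(w=3), 4(w=2), 7(w=6)
  6: 1(w=4), 3(w=4), 4(w=6), 7(w=3)
  7: 1(w=4), 3(w=3), 5(w=6), 6(w=3)

Step 2: Apply Dijkstra's algorithm from vertex 2:
  Visit vertex 2 (distance=0)
    Update dist[1] = 2
    Update dist[3] = 4
    Update dist[5] = 3
  Visit vertex 1 (distance=2)
    Update dist[4] = 7
    Update dist[6] = 6
    Update dist[7] = 6
  Visit vertex 5 (distance=3)
    Update dist[4] = 5
  Visit vertex 3 (distance=4)
  Visit vertex 4 (distance=5)
  Visit vertex 6 (distance=6)
  Visit vertex 7 (distance=6)

Step 3: Shortest path: 2 -> 1 -> 7
Total weight: 2 + 4 = 6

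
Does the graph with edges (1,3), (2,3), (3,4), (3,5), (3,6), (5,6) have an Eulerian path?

Step 1: Find the degree of each vertex:
  deg(1) = 1
  deg(2) = 1
  deg(3) = 5
  deg(4) = 1
  deg(5) = 2
  deg(6) = 2

Step 2: Count vertices with odd degree:
  Odd-degree vertices: 1, 2, 3, 4 (4 total)

Step 3: Apply Euler's theorem:
  - Eulerian circuit exists iff graph is connected and all vertices have even degree
  - Eulerian path exists iff graph is connected and has 0 or 2 odd-degree vertices

Graph has 4 odd-degree vertices (need 0 or 2).
Neither Eulerian path nor Eulerian circuit exists.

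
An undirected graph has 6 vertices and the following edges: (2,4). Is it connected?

Step 1: Build adjacency list from edges:
  1: (none)
  2: 4
  3: (none)
  4: 2
  5: (none)
  6: (none)

Step 2: Run BFS/DFS from vertex 1:
  Visited: {1}
  Reached 1 of 6 vertices

Step 3: Only 1 of 6 vertices reached. Graph is disconnected.
Connected components: {1}, {2, 4}, {3}, {5}, {6}
Answer: No, the graph is not connected (5 components).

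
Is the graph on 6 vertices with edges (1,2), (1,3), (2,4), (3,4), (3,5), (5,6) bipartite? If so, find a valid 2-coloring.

Step 1: Attempt 2-coloring using BFS:
  Start at vertex 1, assign color 0
  Color vertex 2 with color 1 (neighbor of 1)
  Color vertex 3 with color 1 (neighbor of 1)
  Color vertex 4 with color 0 (neighbor of 2)
  Color vertex 5 with color 0 (neighbor of 3)
  Color vertex 6 with color 1 (neighbor of 5)

Step 2: 2-coloring succeeded. No conflicts found.
  Set A (color 0): {1, 4, 5}
  Set B (color 1): {2, 3, 6}

The graph is bipartite with partition {1, 4, 5}, {2, 3, 6}.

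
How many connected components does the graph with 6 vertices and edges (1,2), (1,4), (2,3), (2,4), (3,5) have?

Step 1: Build adjacency list from edges:
  1: 2, 4
  2: 1, 3, 4
  3: 2, 5
  4: 1, 2
  5: 3
  6: (none)

Step 2: Run BFS/DFS from vertex 1:
  Visited: {1, 2, 4, 3, 5}
  Reached 5 of 6 vertices

Step 3: Only 5 of 6 vertices reached. Graph is disconnected.
Connected components: {1, 2, 3, 4, 5}, {6}
Number of connected components: 2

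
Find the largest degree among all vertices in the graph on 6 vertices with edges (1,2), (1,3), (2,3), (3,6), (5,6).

Step 1: Count edges incident to each vertex:
  deg(1) = 2 (neighbors: 2, 3)
  deg(2) = 2 (neighbors: 1, 3)
  deg(3) = 3 (neighbors: 1, 2, 6)
  deg(4) = 0 (neighbors: none)
  deg(5) = 1 (neighbors: 6)
  deg(6) = 2 (neighbors: 3, 5)

Step 2: Find maximum:
  max(2, 2, 3, 0, 1, 2) = 3 (vertex 3)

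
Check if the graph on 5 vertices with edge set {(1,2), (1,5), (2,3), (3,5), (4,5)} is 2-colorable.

Step 1: Attempt 2-coloring using BFS:
  Start at vertex 1, assign color 0
  Color vertex 2 with color 1 (neighbor of 1)
  Color vertex 5 with color 1 (neighbor of 1)
  Color vertex 3 with color 0 (neighbor of 2)
  Color vertex 4 with color 0 (neighbor of 5)

Step 2: 2-coloring succeeded. No conflicts found.
  Set A (color 0): {1, 3, 4}
  Set B (color 1): {2, 5}

The graph is bipartite with partition {1, 3, 4}, {2, 5}.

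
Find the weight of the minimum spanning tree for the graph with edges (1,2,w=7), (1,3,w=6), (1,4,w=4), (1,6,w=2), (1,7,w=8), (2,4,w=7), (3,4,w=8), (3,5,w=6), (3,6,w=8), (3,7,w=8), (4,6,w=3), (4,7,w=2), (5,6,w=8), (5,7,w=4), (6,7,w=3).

Apply Kruskal's algorithm (sort edges by weight, add if no cycle):

Sorted edges by weight:
  (1,6) w=2
  (4,7) w=2
  (4,6) w=3
  (6,7) w=3
  (1,4) w=4
  (5,7) w=4
  (1,3) w=6
  (3,5) w=6
  (1,2) w=7
  (2,4) w=7
  (1,7) w=8
  (3,7) w=8
  (3,4) w=8
  (3,6) w=8
  (5,6) w=8

Add edge (1,6) w=2 -- no cycle. Running total: 2
Add edge (4,7) w=2 -- no cycle. Running total: 4
Add edge (4,6) w=3 -- no cycle. Running total: 7
Skip edge (6,7) w=3 -- would create cycle
Skip edge (1,4) w=4 -- would create cycle
Add edge (5,7) w=4 -- no cycle. Running total: 11
Add edge (1,3) w=6 -- no cycle. Running total: 17
Skip edge (3,5) w=6 -- would create cycle
Add edge (1,2) w=7 -- no cycle. Running total: 24

MST edges: (1,6,w=2), (4,7,w=2), (4,6,w=3), (5,7,w=4), (1,3,w=6), (1,2,w=7)
Total MST weight: 2 + 2 + 3 + 4 + 6 + 7 = 24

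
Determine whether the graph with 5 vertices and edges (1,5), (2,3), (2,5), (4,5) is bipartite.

Step 1: Attempt 2-coloring using BFS:
  Start at vertex 1, assign color 0
  Color vertex 5 with color 1 (neighbor of 1)
  Color vertex 2 with color 0 (neighbor of 5)
  Color vertex 4 with color 0 (neighbor of 5)
  Color vertex 3 with color 1 (neighbor of 2)

Step 2: 2-coloring succeeded. No conflicts found.
  Set A (color 0): {1, 2, 4}
  Set B (color 1): {3, 5}

The graph is bipartite with partition {1, 2, 4}, {3, 5}.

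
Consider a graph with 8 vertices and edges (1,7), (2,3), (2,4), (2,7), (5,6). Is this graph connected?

Step 1: Build adjacency list from edges:
  1: 7
  2: 3, 4, 7
  3: 2
  4: 2
  5: 6
  6: 5
  7: 1, 2
  8: (none)

Step 2: Run BFS/DFS from vertex 1:
  Visited: {1, 7, 2, 3, 4}
  Reached 5 of 8 vertices

Step 3: Only 5 of 8 vertices reached. Graph is disconnected.
Connected components: {1, 2, 3, 4, 7}, {5, 6}, {8}
Answer: No, the graph is not connected (3 components).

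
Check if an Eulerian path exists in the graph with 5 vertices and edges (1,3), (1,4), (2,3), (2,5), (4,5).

Step 1: Find the degree of each vertex:
  deg(1) = 2
  deg(2) = 2
  deg(3) = 2
  deg(4) = 2
  deg(5) = 2

Step 2: Count vertices with odd degree:
  All vertices have even degree (0 odd-degree vertices)

Step 3: Apply Euler's theorem:
  - Eulerian circuit exists iff graph is connected and all vertices have even degree
  - Eulerian path exists iff graph is connected and has 0 or 2 odd-degree vertices

Graph is connected with 0 odd-degree vertices.
Both Eulerian circuit and Eulerian path exist.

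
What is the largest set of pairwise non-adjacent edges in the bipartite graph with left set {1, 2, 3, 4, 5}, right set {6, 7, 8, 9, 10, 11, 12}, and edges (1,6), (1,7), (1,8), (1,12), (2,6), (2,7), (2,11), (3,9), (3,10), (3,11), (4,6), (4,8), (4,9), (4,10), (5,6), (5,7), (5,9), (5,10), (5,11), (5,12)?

Step 1: List the neighbors of each left vertex:
  1: 6, 7, 8, 12
  2: 6, 7, 11
  3: 9, 10, 11
  4: 6, 8, 9, 10
  5: 6, 7, 9, 10, 11, 12

Step 2: Greedily match left vertices, then look for augmenting paths:
  Match 1 -- 6
  Match 2 -- 7
  Match 3 -- 9
  Match 4 -- 8
  Match 5 -- 10
  No augmenting path remains.

Step 3: Verify this is maximum:
  Matching size 5 = min(|L|, |R|) = min(5, 7), which is an upper bound, so this matching is maximum.

Maximum matching: {(1,6), (2,7), (3,9), (4,8), (5,10)}
Size: 5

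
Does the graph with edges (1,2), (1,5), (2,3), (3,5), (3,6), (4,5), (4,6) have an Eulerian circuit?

Step 1: Find the degree of each vertex:
  deg(1) = 2
  deg(2) = 2
  deg(3) = 3
  deg(4) = 2
  deg(5) = 3
  deg(6) = 2

Step 2: Count vertices with odd degree:
  Odd-degree vertices: 3, 5 (2 total)

Step 3: Apply Euler's theorem:
  - Eulerian circuit exists iff graph is connected and all vertices have even degree
  - Eulerian path exists iff graph is connected and has 0 or 2 odd-degree vertices

Graph is connected with exactly 2 odd-degree vertices (3, 5).
Eulerian path exists (starting and ending at the odd-degree vertices), but no Eulerian circuit.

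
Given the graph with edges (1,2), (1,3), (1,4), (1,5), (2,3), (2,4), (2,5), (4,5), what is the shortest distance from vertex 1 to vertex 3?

Step 1: Build adjacency list:
  1: 2, 3, 4, 5
  2: 1, 3, 4, 5
  3: 1, 2
  4: 1, 2, 5
  5: 1, 2, 4

Step 2: BFS from vertex 1 to find shortest path to 3:
  vertex 2 reached at distance 1
  vertex 3 reached at distance 1

Step 3: Shortest path: 1 -> 3
Path length: 1 edge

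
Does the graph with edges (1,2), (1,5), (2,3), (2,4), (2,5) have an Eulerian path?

Step 1: Find the degree of each vertex:
  deg(1) = 2
  deg(2) = 4
  deg(3) = 1
  deg(4) = 1
  deg(5) = 2

Step 2: Count vertices with odd degree:
  Odd-degree vertices: 3, 4 (2 total)

Step 3: Apply Euler's theorem:
  - Eulerian circuit exists iff graph is connected and all vertices have even degree
  - Eulerian path exists iff graph is connected and has 0 or 2 odd-degree vertices

Graph is connected with exactly 2 odd-degree vertices (3, 4).
Eulerian path exists (starting and ending at the odd-degree vertices), but no Eulerian circuit.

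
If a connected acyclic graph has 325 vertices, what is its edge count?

A tree on n vertices always has exactly n - 1 edges.
For n = 325: edges = 325 - 1 = 324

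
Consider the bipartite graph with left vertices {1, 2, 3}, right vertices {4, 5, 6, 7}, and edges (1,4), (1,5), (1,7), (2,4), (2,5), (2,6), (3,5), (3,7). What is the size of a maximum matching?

Step 1: List the neighbors of each left vertex:
  1: 4, 5, 7
  2: 4, 5, 6
  3: 5, 7

Step 2: Greedily match left vertices, then look for augmenting paths:
  Match 1 -- 4
  Match 2 -- 5
  Match 3 -- 7
  No augmenting path remains.

Step 3: Verify this is maximum:
  Matching size 3 = min(|L|, |R|) = min(3, 4), which is an upper bound, so this matching is maximum.

Maximum matching: {(1,4), (2,5), (3,7)}
Size: 3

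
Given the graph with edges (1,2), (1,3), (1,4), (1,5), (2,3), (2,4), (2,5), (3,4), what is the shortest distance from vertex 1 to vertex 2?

Step 1: Build adjacency list:
  1: 2, 3, 4, 5
  2: 1, 3, 4, 5
  3: 1, 2, 4
  4: 1, 2, 3
  5: 1, 2

Step 2: BFS from vertex 1 to find shortest path to 2:
  vertex 2 reached at distance 1

Step 3: Shortest path: 1 -> 2
Path length: 1 edge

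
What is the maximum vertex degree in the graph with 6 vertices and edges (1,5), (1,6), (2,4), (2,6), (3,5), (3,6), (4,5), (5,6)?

Step 1: Count edges incident to each vertex:
  deg(1) = 2 (neighbors: 5, 6)
  deg(2) = 2 (neighbors: 4, 6)
  deg(3) = 2 (neighbors: 5, 6)
  deg(4) = 2 (neighbors: 2, 5)
  deg(5) = 4 (neighbors: 1, 3, 4, 6)
  deg(6) = 4 (neighbors: 1, 2, 3, 5)

Step 2: Find maximum:
  max(2, 2, 2, 2, 4, 4) = 4 (vertex 5)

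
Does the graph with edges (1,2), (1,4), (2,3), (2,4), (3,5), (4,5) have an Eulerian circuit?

Step 1: Find the degree of each vertex:
  deg(1) = 2
  deg(2) = 3
  deg(3) = 2
  deg(4) = 3
  deg(5) = 2

Step 2: Count vertices with odd degree:
  Odd-degree vertices: 2, 4 (2 total)

Step 3: Apply Euler's theorem:
  - Eulerian circuit exists iff graph is connected and all vertices have even degree
  - Eulerian path exists iff graph is connected and has 0 or 2 odd-degree vertices

Graph is connected with exactly 2 odd-degree vertices (2, 4).
Eulerian path exists (starting and ending at the odd-degree vertices), but no Eulerian circuit.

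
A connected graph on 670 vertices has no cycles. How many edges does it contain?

A tree on n vertices always has exactly n - 1 edges.
For n = 670: edges = 670 - 1 = 669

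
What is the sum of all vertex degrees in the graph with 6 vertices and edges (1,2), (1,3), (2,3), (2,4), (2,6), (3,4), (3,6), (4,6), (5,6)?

Step 1: Count edges incident to each vertex:
  deg(1) = 2 (neighbors: 2, 3)
  deg(2) = 4 (neighbors: 1, 3, 4, 6)
  deg(3) = 4 (neighbors: 1, 2, 4, 6)
  deg(4) = 3 (neighbors: 2, 3, 6)
  deg(5) = 1 (neighbors: 6)
  deg(6) = 4 (neighbors: 2, 3, 4, 5)

Step 2: Sum all degrees:
  2 + 4 + 4 + 3 + 1 + 4 = 18

Verification: sum of degrees = 2 * |E| = 2 * 9 = 18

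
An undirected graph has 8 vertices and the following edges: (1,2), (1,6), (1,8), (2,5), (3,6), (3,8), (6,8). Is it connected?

Step 1: Build adjacency list from edges:
  1: 2, 6, 8
  2: 1, 5
  3: 6, 8
  4: (none)
  5: 2
  6: 1, 3, 8
  7: (none)
  8: 1, 3, 6

Step 2: Run BFS/DFS from vertex 1:
  Visited: {1, 2, 6, 8, 5, 3}
  Reached 6 of 8 vertices

Step 3: Only 6 of 8 vertices reached. Graph is disconnected.
Connected components: {1, 2, 3, 5, 6, 8}, {4}, {7}
Answer: No, the graph is not connected (3 components).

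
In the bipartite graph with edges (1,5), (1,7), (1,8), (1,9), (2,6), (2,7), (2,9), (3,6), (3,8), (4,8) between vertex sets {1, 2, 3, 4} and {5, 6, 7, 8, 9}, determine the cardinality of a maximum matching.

Step 1: List the neighbors of each left vertex:
  1: 5, 7, 8, 9
  2: 6, 7, 9
  3: 6, 8
  4: 8

Step 2: Greedily match left vertices, then look for augmenting paths:
  Match 1 -- 5
  Match 2 -- 7
  Match 3 -- 6
  Match 4 -- 8
  No augmenting path remains.

Step 3: Verify this is maximum:
  Matching size 4 = min(|L|, |R|) = min(4, 5), which is an upper bound, so this matching is maximum.

Maximum matching: {(1,5), (2,7), (3,6), (4,8)}
Size: 4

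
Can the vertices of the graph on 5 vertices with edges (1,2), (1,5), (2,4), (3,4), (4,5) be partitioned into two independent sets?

Step 1: Attempt 2-coloring using BFS:
  Start at vertex 1, assign color 0
  Color vertex 2 with color 1 (neighbor of 1)
  Color vertex 5 with color 1 (neighbor of 1)
  Color vertex 4 with color 0 (neighbor of 2)
  Color vertex 3 with color 1 (neighbor of 4)

Step 2: 2-coloring succeeded. No conflicts found.
  Set A (color 0): {1, 4}
  Set B (color 1): {2, 3, 5}

The graph is bipartite with partition {1, 4}, {2, 3, 5}.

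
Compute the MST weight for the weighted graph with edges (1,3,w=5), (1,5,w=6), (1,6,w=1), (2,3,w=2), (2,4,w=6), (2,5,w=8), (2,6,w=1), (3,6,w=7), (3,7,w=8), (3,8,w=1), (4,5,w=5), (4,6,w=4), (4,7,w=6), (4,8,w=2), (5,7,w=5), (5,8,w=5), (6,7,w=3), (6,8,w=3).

Apply Kruskal's algorithm (sort edges by weight, add if no cycle):

Sorted edges by weight:
  (1,6) w=1
  (2,6) w=1
  (3,8) w=1
  (2,3) w=2
  (4,8) w=2
  (6,7) w=3
  (6,8) w=3
  (4,6) w=4
  (1,3) w=5
  (4,5) w=5
  (5,8) w=5
  (5,7) w=5
  (1,5) w=6
  (2,4) w=6
  (4,7) w=6
  (3,6) w=7
  (2,5) w=8
  (3,7) w=8

Add edge (1,6) w=1 -- no cycle. Running total: 1
Add edge (2,6) w=1 -- no cycle. Running total: 2
Add edge (3,8) w=1 -- no cycle. Running total: 3
Add edge (2,3) w=2 -- no cycle. Running total: 5
Add edge (4,8) w=2 -- no cycle. Running total: 7
Add edge (6,7) w=3 -- no cycle. Running total: 10
Skip edge (6,8) w=3 -- would create cycle
Skip edge (4,6) w=4 -- would create cycle
Skip edge (1,3) w=5 -- would create cycle
Add edge (4,5) w=5 -- no cycle. Running total: 15

MST edges: (1,6,w=1), (2,6,w=1), (3,8,w=1), (2,3,w=2), (4,8,w=2), (6,7,w=3), (4,5,w=5)
Total MST weight: 1 + 1 + 1 + 2 + 2 + 3 + 5 = 15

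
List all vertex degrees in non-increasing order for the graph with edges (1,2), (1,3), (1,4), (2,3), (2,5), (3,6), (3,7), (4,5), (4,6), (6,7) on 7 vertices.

Step 1: Count edges incident to each vertex:
  deg(1) = 3 (neighbors: 2, 3, 4)
  deg(2) = 3 (neighbors: 1, 3, 5)
  deg(3) = 4 (neighbors: 1, 2, 6, 7)
  deg(4) = 3 (neighbors: 1, 5, 6)
  deg(5) = 2 (neighbors: 2, 4)
  deg(6) = 3 (neighbors: 3, 4, 7)
  deg(7) = 2 (neighbors: 3, 6)

Step 2: Sort degrees in non-increasing order:
  Degrees: [3, 3, 4, 3, 2, 3, 2] -> sorted: [4, 3, 3, 3, 3, 2, 2]

Degree sequence: [4, 3, 3, 3, 3, 2, 2]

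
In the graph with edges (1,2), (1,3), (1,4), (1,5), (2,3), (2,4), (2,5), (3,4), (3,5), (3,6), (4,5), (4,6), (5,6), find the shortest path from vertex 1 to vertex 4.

Step 1: Build adjacency list:
  1: 2, 3, 4, 5
  2: 1, 3, 4, 5
  3: 1, 2, 4, 5, 6
  4: 1, 2, 3, 5, 6
  5: 1, 2, 3, 4, 6
  6: 3, 4, 5

Step 2: BFS from vertex 1 to find shortest path to 4:
  vertex 2 reached at distance 1
  vertex 3 reached at distance 1
  vertex 4 reached at distance 1

Step 3: Shortest path: 1 -> 4
Path length: 1 edge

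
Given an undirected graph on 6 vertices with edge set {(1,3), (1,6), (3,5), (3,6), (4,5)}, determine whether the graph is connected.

Step 1: Build adjacency list from edges:
  1: 3, 6
  2: (none)
  3: 1, 5, 6
  4: 5
  5: 3, 4
  6: 1, 3

Step 2: Run BFS/DFS from vertex 1:
  Visited: {1, 3, 6, 5, 4}
  Reached 5 of 6 vertices

Step 3: Only 5 of 6 vertices reached. Graph is disconnected.
Connected components: {1, 3, 4, 5, 6}, {2}
Answer: No, the graph is not connected (2 components).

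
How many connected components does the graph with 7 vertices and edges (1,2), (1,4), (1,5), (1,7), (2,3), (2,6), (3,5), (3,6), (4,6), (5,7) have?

Step 1: Build adjacency list from edges:
  1: 2, 4, 5, 7
  2: 1, 3, 6
  3: 2, 5, 6
  4: 1, 6
  5: 1, 3, 7
  6: 2, 3, 4
  7: 1, 5

Step 2: Run BFS/DFS from vertex 1:
  Visited: {1, 2, 4, 5, 7, 3, 6}
  Reached 7 of 7 vertices

Step 3: All 7 vertices reached from vertex 1, so the graph is connected.
Number of connected components: 1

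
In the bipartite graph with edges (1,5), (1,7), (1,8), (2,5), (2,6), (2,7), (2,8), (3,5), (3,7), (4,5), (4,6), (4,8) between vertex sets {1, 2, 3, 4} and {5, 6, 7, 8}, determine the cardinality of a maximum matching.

Step 1: List the neighbors of each left vertex:
  1: 5, 7, 8
  2: 5, 6, 7, 8
  3: 5, 7
  4: 5, 6, 8

Step 2: Greedily match left vertices, then look for augmenting paths:
  Match 1 -- 5
  Match 2 -- 6
  Match 3 -- 7
  Match 4 -- 8
  No augmenting path remains.

Step 3: Verify this is maximum:
  Matching size 4 = min(|L|, |R|) = min(4, 4), which is an upper bound, so this matching is maximum.

Maximum matching: {(1,5), (2,6), (3,7), (4,8)}
Size: 4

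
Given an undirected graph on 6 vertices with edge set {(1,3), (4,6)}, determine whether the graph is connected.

Step 1: Build adjacency list from edges:
  1: 3
  2: (none)
  3: 1
  4: 6
  5: (none)
  6: 4

Step 2: Run BFS/DFS from vertex 1:
  Visited: {1, 3}
  Reached 2 of 6 vertices

Step 3: Only 2 of 6 vertices reached. Graph is disconnected.
Connected components: {1, 3}, {2}, {4, 6}, {5}
Answer: No, the graph is not connected (4 components).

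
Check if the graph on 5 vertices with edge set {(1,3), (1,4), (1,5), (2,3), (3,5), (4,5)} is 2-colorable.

Step 1: Attempt 2-coloring using BFS:
  Start at vertex 1, assign color 0
  Color vertex 3 with color 1 (neighbor of 1)
  Color vertex 4 with color 1 (neighbor of 1)
  Color vertex 5 with color 1 (neighbor of 1)
  Color vertex 2 with color 0 (neighbor of 3)

Step 2: Conflict found! Vertices 3 and 5 are adjacent but have the same color.
This means the graph contains an odd cycle.

The graph is NOT bipartite.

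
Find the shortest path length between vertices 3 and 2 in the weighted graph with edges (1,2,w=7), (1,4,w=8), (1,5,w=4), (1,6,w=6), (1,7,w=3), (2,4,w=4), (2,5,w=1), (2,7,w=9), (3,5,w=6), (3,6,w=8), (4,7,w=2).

Step 1: Build adjacency list with weights:
  1: 2(w=7), 4(w=8), 5(w=4), 6(w=6), 7(w=3)
  2: 1(w=7), 4(w=4), 5(w=1), 7(w=9)
  3: 5(w=6), 6(w=8)
  4: 1(w=8), 2(w=4), 7(w=2)
  5: 1(w=4), 2(w=1), 3(w=6)
  6: 1(w=6), 3(w=8)
  7: 1(w=3), 2(w=9), 4(w=2)

Step 2: Apply Dijkstra's algorithm from vertex 3:
  Visit vertex 3 (distance=0)
    Update dist[5] = 6
    Update dist[6] = 8
  Visit vertex 5 (distance=6)
    Update dist[1] = 10
    Update dist[2] = 7
  Visit vertex 2 (distance=7)
    Update dist[4] = 11
    Update dist[7] = 16

Step 3: Shortest path: 3 -> 5 -> 2
Total weight: 6 + 1 = 7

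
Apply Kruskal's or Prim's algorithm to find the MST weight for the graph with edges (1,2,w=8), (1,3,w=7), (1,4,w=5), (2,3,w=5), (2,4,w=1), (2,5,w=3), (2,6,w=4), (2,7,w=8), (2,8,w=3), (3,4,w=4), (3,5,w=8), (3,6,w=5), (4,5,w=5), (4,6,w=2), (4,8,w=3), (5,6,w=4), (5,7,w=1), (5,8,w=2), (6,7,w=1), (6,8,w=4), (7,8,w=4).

Apply Kruskal's algorithm (sort edges by weight, add if no cycle):

Sorted edges by weight:
  (2,4) w=1
  (5,7) w=1
  (6,7) w=1
  (4,6) w=2
  (5,8) w=2
  (2,5) w=3
  (2,8) w=3
  (4,8) w=3
  (2,6) w=4
  (3,4) w=4
  (5,6) w=4
  (6,8) w=4
  (7,8) w=4
  (1,4) w=5
  (2,3) w=5
  (3,6) w=5
  (4,5) w=5
  (1,3) w=7
  (1,2) w=8
  (2,7) w=8
  (3,5) w=8

Add edge (2,4) w=1 -- no cycle. Running total: 1
Add edge (5,7) w=1 -- no cycle. Running total: 2
Add edge (6,7) w=1 -- no cycle. Running total: 3
Add edge (4,6) w=2 -- no cycle. Running total: 5
Add edge (5,8) w=2 -- no cycle. Running total: 7
Skip edge (2,5) w=3 -- would create cycle
Skip edge (2,8) w=3 -- would create cycle
Skip edge (4,8) w=3 -- would create cycle
Skip edge (2,6) w=4 -- would create cycle
Add edge (3,4) w=4 -- no cycle. Running total: 11
Skip edge (5,6) w=4 -- would create cycle
Skip edge (6,8) w=4 -- would create cycle
Skip edge (7,8) w=4 -- would create cycle
Add edge (1,4) w=5 -- no cycle. Running total: 16

MST edges: (2,4,w=1), (5,7,w=1), (6,7,w=1), (4,6,w=2), (5,8,w=2), (3,4,w=4), (1,4,w=5)
Total MST weight: 1 + 1 + 1 + 2 + 2 + 4 + 5 = 16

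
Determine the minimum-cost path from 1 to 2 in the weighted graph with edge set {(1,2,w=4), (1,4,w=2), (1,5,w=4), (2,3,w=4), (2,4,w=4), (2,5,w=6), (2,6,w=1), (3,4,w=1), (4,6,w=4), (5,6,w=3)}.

Step 1: Build adjacency list with weights:
  1: 2(w=4), 4(w=2), 5(w=4)
  2: 1(w=4), 3(w=4), 4(w=4), 5(w=6), 6(w=1)
  3: 2(w=4), 4(w=1)
  4: 1(w=2), 2(w=4), 3(w=1), 6(w=4)
  5: 1(w=4), 2(w=6), 6(w=3)
  6: 2(w=1), 4(w=4), 5(w=3)

Step 2: Apply Dijkstra's algorithm from vertex 1:
  Visit vertex 1 (distance=0)
    Update dist[2] = 4
    Update dist[4] = 2
    Update dist[5] = 4
  Visit vertex 4 (distance=2)
    Update dist[3] = 3
    Update dist[6] = 6
  Visit vertex 3 (distance=3)
  Visit vertex 2 (distance=4)
    Update dist[6] = 5

Step 3: Shortest path: 1 -> 2
Total weight: 4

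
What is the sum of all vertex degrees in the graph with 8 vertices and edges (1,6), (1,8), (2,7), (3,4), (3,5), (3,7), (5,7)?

Step 1: Count edges incident to each vertex:
  deg(1) = 2 (neighbors: 6, 8)
  deg(2) = 1 (neighbors: 7)
  deg(3) = 3 (neighbors: 4, 5, 7)
  deg(4) = 1 (neighbors: 3)
  deg(5) = 2 (neighbors: 3, 7)
  deg(6) = 1 (neighbors: 1)
  deg(7) = 3 (neighbors: 2, 3, 5)
  deg(8) = 1 (neighbors: 1)

Step 2: Sum all degrees:
  2 + 1 + 3 + 1 + 2 + 1 + 3 + 1 = 14

Verification: sum of degrees = 2 * |E| = 2 * 7 = 14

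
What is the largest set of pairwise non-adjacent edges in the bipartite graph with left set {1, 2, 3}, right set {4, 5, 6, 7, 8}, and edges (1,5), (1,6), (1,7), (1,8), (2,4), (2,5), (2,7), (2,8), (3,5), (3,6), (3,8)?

Step 1: List the neighbors of each left vertex:
  1: 5, 6, 7, 8
  2: 4, 5, 7, 8
  3: 5, 6, 8

Step 2: Greedily match left vertices, then look for augmenting paths:
  Match 1 -- 5
  Match 2 -- 4
  Match 3 -- 6
  No augmenting path remains.

Step 3: Verify this is maximum:
  Matching size 3 = min(|L|, |R|) = min(3, 5), which is an upper bound, so this matching is maximum.

Maximum matching: {(1,5), (2,4), (3,6)}
Size: 3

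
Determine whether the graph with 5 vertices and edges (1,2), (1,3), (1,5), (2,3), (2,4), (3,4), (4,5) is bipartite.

Step 1: Attempt 2-coloring using BFS:
  Start at vertex 1, assign color 0
  Color vertex 2 with color 1 (neighbor of 1)
  Color vertex 3 with color 1 (neighbor of 1)
  Color vertex 5 with color 1 (neighbor of 1)

Step 2: Conflict found! Vertices 2 and 3 are adjacent but have the same color.
This means the graph contains an odd cycle.

The graph is NOT bipartite.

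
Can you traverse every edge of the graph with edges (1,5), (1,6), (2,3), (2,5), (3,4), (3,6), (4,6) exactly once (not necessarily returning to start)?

Step 1: Find the degree of each vertex:
  deg(1) = 2
  deg(2) = 2
  deg(3) = 3
  deg(4) = 2
  deg(5) = 2
  deg(6) = 3

Step 2: Count vertices with odd degree:
  Odd-degree vertices: 3, 6 (2 total)

Step 3: Apply Euler's theorem:
  - Eulerian circuit exists iff graph is connected and all vertices have even degree
  - Eulerian path exists iff graph is connected and has 0 or 2 odd-degree vertices

Graph is connected with exactly 2 odd-degree vertices (3, 6).
Eulerian path exists (starting and ending at the odd-degree vertices), but no Eulerian circuit.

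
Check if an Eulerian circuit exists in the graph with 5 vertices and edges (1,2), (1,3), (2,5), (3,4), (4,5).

Step 1: Find the degree of each vertex:
  deg(1) = 2
  deg(2) = 2
  deg(3) = 2
  deg(4) = 2
  deg(5) = 2

Step 2: Count vertices with odd degree:
  All vertices have even degree (0 odd-degree vertices)

Step 3: Apply Euler's theorem:
  - Eulerian circuit exists iff graph is connected and all vertices have even degree
  - Eulerian path exists iff graph is connected and has 0 or 2 odd-degree vertices

Graph is connected with 0 odd-degree vertices.
Both Eulerian circuit and Eulerian path exist.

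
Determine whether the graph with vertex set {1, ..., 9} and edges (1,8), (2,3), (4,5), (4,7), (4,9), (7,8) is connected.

Step 1: Build adjacency list from edges:
  1: 8
  2: 3
  3: 2
  4: 5, 7, 9
  5: 4
  6: (none)
  7: 4, 8
  8: 1, 7
  9: 4

Step 2: Run BFS/DFS from vertex 1:
  Visited: {1, 8, 7, 4, 5, 9}
  Reached 6 of 9 vertices

Step 3: Only 6 of 9 vertices reached. Graph is disconnected.
Connected components: {1, 4, 5, 7, 8, 9}, {2, 3}, {6}
Answer: No, the graph is not connected (3 components).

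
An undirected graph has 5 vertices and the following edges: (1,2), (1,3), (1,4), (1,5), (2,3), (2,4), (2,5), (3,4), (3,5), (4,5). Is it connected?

Step 1: Build adjacency list from edges:
  1: 2, 3, 4, 5
  2: 1, 3, 4, 5
  3: 1, 2, 4, 5
  4: 1, 2, 3, 5
  5: 1, 2, 3, 4

Step 2: Run BFS/DFS from vertex 1:
  Visited: {1, 2, 3, 4, 5}
  Reached 5 of 5 vertices

Step 3: All 5 vertices reached from vertex 1, so the graph is connected.
Answer: Yes, the graph is connected.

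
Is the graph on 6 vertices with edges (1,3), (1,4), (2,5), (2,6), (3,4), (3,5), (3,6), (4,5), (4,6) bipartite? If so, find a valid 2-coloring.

Step 1: Attempt 2-coloring using BFS:
  Start at vertex 1, assign color 0
  Color vertex 3 with color 1 (neighbor of 1)
  Color vertex 4 with color 1 (neighbor of 1)

Step 2: Conflict found! Vertices 3 and 4 are adjacent but have the same color.
This means the graph contains an odd cycle.

The graph is NOT bipartite.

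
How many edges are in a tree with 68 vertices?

A tree on n vertices always has exactly n - 1 edges.
For n = 68: edges = 68 - 1 = 67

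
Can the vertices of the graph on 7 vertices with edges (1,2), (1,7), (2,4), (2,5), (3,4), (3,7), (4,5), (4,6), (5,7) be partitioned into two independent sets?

Step 1: Attempt 2-coloring using BFS:
  Start at vertex 1, assign color 0
  Color vertex 2 with color 1 (neighbor of 1)
  Color vertex 7 with color 1 (neighbor of 1)
  Color vertex 4 with color 0 (neighbor of 2)
  Color vertex 5 with color 0 (neighbor of 2)
  Color vertex 3 with color 0 (neighbor of 7)

Step 2: Conflict found! Vertices 4 and 3 are adjacent but have the same color.
This means the graph contains an odd cycle.

The graph is NOT bipartite.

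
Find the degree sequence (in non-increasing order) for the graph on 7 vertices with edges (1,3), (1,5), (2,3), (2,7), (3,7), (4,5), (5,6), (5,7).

Step 1: Count edges incident to each vertex:
  deg(1) = 2 (neighbors: 3, 5)
  deg(2) = 2 (neighbors: 3, 7)
  deg(3) = 3 (neighbors: 1, 2, 7)
  deg(4) = 1 (neighbors: 5)
  deg(5) = 4 (neighbors: 1, 4, 6, 7)
  deg(6) = 1 (neighbors: 5)
  deg(7) = 3 (neighbors: 2, 3, 5)

Step 2: Sort degrees in non-increasing order:
  Degrees: [2, 2, 3, 1, 4, 1, 3] -> sorted: [4, 3, 3, 2, 2, 1, 1]

Degree sequence: [4, 3, 3, 2, 2, 1, 1]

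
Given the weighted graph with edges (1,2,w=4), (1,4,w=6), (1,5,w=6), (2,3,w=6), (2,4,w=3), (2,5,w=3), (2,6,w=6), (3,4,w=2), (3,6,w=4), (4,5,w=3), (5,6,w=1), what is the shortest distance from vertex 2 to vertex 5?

Step 1: Build adjacency list with weights:
  1: 2(w=4), 4(w=6), 5(w=6)
  2: 1(w=4), 3(w=6), 4(w=3), 5(w=3), 6(w=6)
  3: 2(w=6), 4(w=2), 6(w=4)
  4: 1(w=6), 2(w=3), 3(w=2), 5(w=3)
  5: 1(w=6), 2(w=3), 4(w=3), 6(w=1)
  6: 2(w=6), 3(w=4), 5(w=1)

Step 2: Apply Dijkstra's algorithm from vertex 2:
  Visit vertex 2 (distance=0)
    Update dist[1] = 4
    Update dist[3] = 6
    Update dist[4] = 3
    Update dist[5] = 3
    Update dist[6] = 6
  Visit vertex 4 (distance=3)
    Update dist[3] = 5
  Visit vertex 5 (distance=3)
    Update dist[6] = 4

Step 3: Shortest path: 2 -> 5
Total weight: 3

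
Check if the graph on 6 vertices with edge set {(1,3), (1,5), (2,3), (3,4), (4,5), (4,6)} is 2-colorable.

Step 1: Attempt 2-coloring using BFS:
  Start at vertex 1, assign color 0
  Color vertex 3 with color 1 (neighbor of 1)
  Color vertex 5 with color 1 (neighbor of 1)
  Color vertex 2 with color 0 (neighbor of 3)
  Color vertex 4 with color 0 (neighbor of 3)
  Color vertex 6 with color 1 (neighbor of 4)

Step 2: 2-coloring succeeded. No conflicts found.
  Set A (color 0): {1, 2, 4}
  Set B (color 1): {3, 5, 6}

The graph is bipartite with partition {1, 2, 4}, {3, 5, 6}.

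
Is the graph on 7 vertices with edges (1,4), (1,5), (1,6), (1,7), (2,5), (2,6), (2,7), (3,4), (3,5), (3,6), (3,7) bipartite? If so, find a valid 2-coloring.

Step 1: Attempt 2-coloring using BFS:
  Start at vertex 1, assign color 0
  Color vertex 4 with color 1 (neighbor of 1)
  Color vertex 5 with color 1 (neighbor of 1)
  Color vertex 6 with color 1 (neighbor of 1)
  Color vertex 7 with color 1 (neighbor of 1)
  Color vertex 3 with color 0 (neighbor of 4)
  Color vertex 2 with color 0 (neighbor of 5)

Step 2: 2-coloring succeeded. No conflicts found.
  Set A (color 0): {1, 2, 3}
  Set B (color 1): {4, 5, 6, 7}

The graph is bipartite with partition {1, 2, 3}, {4, 5, 6, 7}.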